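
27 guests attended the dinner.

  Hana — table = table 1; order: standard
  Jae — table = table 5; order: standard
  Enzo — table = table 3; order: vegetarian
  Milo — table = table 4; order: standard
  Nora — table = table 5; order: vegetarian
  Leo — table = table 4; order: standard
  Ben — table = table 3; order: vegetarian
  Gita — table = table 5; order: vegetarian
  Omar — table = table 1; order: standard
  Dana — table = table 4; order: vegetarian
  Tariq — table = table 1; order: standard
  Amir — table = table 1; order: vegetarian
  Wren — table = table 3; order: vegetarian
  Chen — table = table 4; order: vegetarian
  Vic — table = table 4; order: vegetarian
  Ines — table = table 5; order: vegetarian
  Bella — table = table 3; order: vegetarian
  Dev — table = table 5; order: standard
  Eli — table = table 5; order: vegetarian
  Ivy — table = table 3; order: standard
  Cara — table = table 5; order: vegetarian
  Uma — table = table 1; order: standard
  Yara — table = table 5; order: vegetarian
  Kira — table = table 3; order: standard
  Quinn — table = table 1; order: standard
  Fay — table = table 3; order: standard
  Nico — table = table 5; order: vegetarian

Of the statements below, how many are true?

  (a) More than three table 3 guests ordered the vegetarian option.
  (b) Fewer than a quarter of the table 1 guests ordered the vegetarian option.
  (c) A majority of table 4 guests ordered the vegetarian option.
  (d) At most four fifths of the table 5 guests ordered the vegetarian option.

4

(a) table 3: |A| = 7, |A ∩ B| = 4; needs |A ∩ B| > 3 — true.
(b) table 1: |A| = 6, |A ∩ B| = 1; needs |A ∩ B| / |A| < 1/4 — true.
(c) table 4: |A| = 5, |A ∩ B| = 3; needs |A ∩ B| > |A ∖ B| — true.
(d) table 5: |A| = 9, |A ∩ B| = 7; needs |A ∩ B| / |A| ≤ 4/5 — true.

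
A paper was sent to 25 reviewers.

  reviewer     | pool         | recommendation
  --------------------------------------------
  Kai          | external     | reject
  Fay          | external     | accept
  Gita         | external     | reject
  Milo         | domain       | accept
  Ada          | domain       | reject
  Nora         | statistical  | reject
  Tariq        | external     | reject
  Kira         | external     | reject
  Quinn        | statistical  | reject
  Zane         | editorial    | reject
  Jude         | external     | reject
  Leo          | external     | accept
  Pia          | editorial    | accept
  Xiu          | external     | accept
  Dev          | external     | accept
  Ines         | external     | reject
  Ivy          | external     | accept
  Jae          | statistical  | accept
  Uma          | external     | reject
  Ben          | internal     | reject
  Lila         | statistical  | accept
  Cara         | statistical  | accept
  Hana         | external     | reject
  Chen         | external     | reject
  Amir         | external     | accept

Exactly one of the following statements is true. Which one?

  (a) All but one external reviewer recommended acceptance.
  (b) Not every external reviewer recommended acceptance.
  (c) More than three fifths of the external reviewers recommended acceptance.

|A| = 15, |A ∩ B| = 6, |A ∖ B| = 9.
(a) requires |A ∖ B| = 1: false.
(b) requires A ⊄ B (|A ∖ B| ≥ 1): true.
(c) requires |A ∩ B| / |A| > 3/5: false.

(b)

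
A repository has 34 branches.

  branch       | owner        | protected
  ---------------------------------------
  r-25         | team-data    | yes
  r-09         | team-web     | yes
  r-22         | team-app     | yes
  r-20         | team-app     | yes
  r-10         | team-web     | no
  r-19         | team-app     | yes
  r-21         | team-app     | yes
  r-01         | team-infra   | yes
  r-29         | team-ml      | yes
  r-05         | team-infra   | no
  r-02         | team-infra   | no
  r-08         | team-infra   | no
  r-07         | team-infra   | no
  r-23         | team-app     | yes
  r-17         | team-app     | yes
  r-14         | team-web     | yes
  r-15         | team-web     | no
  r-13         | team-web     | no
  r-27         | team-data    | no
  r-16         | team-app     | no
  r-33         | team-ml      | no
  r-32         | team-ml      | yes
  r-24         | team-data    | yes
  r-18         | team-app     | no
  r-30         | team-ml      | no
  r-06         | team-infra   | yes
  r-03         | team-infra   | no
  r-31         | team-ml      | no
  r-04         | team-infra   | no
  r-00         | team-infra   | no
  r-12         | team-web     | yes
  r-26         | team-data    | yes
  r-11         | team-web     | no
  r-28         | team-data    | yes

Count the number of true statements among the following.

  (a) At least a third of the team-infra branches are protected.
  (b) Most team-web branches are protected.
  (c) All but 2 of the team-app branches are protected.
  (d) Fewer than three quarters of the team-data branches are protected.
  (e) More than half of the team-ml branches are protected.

1

(a) team-infra: |A| = 9, |A ∩ B| = 2; needs |A ∩ B| / |A| ≥ 1/3 — false.
(b) team-web: |A| = 7, |A ∩ B| = 3; needs |A ∩ B| > |A ∖ B| — false.
(c) team-app: |A| = 8, |A ∩ B| = 6; needs |A ∖ B| = 2 — true.
(d) team-data: |A| = 5, |A ∩ B| = 4; needs |A ∩ B| / |A| < 3/4 — false.
(e) team-ml: |A| = 5, |A ∩ B| = 2; needs |A ∩ B| > |A ∖ B| — false.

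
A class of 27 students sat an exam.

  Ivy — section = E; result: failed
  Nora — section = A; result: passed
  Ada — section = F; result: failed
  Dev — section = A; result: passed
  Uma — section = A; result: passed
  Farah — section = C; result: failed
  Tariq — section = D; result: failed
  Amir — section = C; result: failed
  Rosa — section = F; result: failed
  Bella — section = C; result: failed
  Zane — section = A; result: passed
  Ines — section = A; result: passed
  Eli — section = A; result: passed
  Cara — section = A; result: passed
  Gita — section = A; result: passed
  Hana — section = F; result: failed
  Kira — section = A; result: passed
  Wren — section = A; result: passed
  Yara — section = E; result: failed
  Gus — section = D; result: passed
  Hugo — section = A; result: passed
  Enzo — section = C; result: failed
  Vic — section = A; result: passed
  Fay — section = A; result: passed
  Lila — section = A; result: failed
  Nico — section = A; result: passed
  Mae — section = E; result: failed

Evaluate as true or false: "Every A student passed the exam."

False

Truth condition: A ⊆ B, i.e. every element of A is in B (|A ∖ B| = 0).
|A| = 15, |A ∩ B| = 14, |A ∖ B| = 1.
So the statement is false.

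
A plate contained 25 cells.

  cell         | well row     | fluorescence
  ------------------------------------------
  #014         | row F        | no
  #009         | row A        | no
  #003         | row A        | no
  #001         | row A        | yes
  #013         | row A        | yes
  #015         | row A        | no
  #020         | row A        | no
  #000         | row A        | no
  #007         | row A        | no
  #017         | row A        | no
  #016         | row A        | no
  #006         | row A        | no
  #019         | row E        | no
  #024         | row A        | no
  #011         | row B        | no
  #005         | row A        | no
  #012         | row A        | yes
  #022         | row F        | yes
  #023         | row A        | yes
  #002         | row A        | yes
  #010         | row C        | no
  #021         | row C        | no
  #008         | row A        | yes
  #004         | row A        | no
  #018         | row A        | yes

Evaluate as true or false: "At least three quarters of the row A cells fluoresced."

Truth condition: |A ∩ B| / |A| ≥ 3/4.
|A| = 19, |A ∩ B| = 7, |A ∖ B| = 12.
|A ∩ B|/|A| = 7/19, so the statement is false.

False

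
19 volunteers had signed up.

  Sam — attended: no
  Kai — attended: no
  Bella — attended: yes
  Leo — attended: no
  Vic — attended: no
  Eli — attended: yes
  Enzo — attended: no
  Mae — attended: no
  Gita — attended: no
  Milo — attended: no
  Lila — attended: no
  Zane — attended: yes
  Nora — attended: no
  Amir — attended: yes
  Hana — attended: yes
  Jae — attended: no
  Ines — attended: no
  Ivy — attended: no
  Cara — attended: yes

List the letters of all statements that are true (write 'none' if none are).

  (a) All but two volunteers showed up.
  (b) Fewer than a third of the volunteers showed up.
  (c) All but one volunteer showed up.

|A| = 19, |A ∩ B| = 6, |A ∖ B| = 13.
(a) |A ∖ B| = 2: fails.
(b) |A ∩ B| / |A| < 1/3: holds.
(c) |A ∖ B| = 1: fails.

(b)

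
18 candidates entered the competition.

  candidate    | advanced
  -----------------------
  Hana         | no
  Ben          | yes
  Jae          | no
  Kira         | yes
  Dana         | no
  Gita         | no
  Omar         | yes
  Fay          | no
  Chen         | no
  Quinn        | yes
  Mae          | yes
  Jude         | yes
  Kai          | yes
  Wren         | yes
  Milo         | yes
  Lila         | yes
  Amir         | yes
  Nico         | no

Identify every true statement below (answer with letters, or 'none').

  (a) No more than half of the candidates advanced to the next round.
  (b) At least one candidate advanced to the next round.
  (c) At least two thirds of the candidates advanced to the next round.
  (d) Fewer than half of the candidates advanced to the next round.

|A| = 18, |A ∩ B| = 11, |A ∖ B| = 7.
(a) |A ∩ B| ≤ |A ∖ B|: fails.
(b) A ∩ B ≠ ∅ (|A ∩ B| ≥ 1): holds.
(c) |A ∩ B| / |A| ≥ 2/3: fails.
(d) |A ∩ B| < |A ∖ B|: fails.

(b)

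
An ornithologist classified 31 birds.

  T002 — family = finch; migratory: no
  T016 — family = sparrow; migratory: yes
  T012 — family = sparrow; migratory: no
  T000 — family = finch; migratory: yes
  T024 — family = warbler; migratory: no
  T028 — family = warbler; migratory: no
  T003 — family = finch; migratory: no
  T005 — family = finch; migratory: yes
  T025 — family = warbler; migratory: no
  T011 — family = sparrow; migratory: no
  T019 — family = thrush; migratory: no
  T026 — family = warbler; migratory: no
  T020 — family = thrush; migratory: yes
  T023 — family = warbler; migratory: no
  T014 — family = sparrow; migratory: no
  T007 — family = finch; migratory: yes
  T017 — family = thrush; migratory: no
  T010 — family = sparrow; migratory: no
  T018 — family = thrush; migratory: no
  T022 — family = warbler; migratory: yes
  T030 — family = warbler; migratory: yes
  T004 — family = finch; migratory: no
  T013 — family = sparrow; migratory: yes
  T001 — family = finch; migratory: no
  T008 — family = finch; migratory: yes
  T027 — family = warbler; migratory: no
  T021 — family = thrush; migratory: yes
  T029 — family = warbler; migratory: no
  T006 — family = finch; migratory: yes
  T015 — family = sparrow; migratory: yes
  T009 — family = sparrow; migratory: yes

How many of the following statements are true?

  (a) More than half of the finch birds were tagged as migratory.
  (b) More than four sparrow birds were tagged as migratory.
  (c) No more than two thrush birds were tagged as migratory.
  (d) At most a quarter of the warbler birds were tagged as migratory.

(a) finch: |A| = 9, |A ∩ B| = 5; needs |A ∩ B| > |A ∖ B| — true.
(b) sparrow: |A| = 8, |A ∩ B| = 4; needs |A ∩ B| > 4 — false.
(c) thrush: |A| = 5, |A ∩ B| = 2; needs |A ∩ B| ≤ 2 — true.
(d) warbler: |A| = 9, |A ∩ B| = 2; needs |A ∩ B| / |A| ≤ 1/4 — true.

3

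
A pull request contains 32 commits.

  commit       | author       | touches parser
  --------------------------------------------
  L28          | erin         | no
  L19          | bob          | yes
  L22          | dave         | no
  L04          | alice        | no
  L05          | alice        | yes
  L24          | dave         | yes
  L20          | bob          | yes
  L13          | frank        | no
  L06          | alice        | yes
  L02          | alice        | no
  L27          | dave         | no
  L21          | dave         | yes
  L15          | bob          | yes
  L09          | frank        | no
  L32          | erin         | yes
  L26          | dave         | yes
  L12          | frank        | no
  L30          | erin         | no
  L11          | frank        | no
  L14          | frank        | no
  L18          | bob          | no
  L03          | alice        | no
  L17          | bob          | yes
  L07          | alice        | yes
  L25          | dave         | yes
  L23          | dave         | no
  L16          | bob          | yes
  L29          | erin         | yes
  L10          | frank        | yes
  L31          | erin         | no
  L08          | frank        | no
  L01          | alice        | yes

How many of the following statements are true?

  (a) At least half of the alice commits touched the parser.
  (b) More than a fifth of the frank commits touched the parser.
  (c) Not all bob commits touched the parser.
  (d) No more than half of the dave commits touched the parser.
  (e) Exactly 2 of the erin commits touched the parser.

3

(a) alice: |A| = 7, |A ∩ B| = 4; needs |A ∩ B| ≥ |A ∖ B| — true.
(b) frank: |A| = 7, |A ∩ B| = 1; needs |A ∩ B| / |A| > 1/5 — false.
(c) bob: |A| = 6, |A ∩ B| = 5; needs A ⊄ B (|A ∖ B| ≥ 1) — true.
(d) dave: |A| = 7, |A ∩ B| = 4; needs |A ∩ B| ≤ |A ∖ B| — false.
(e) erin: |A| = 5, |A ∩ B| = 2; needs |A ∩ B| = 2 — true.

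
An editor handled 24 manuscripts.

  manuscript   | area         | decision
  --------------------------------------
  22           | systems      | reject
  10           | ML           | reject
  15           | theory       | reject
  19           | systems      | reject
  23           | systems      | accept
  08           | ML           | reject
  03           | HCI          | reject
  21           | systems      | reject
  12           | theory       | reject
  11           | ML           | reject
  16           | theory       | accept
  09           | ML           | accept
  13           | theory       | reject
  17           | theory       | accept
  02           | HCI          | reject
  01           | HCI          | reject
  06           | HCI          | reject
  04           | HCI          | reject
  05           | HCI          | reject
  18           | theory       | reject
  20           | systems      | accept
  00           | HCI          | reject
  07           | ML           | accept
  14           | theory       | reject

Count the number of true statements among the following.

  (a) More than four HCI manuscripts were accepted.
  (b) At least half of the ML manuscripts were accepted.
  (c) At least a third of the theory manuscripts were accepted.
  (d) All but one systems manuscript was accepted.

(a) HCI: |A| = 7, |A ∩ B| = 0; needs |A ∩ B| > 4 — false.
(b) ML: |A| = 5, |A ∩ B| = 2; needs |A ∩ B| ≥ |A ∖ B| — false.
(c) theory: |A| = 7, |A ∩ B| = 2; needs |A ∩ B| / |A| ≥ 1/3 — false.
(d) systems: |A| = 5, |A ∩ B| = 2; needs |A ∖ B| = 1 — false.

0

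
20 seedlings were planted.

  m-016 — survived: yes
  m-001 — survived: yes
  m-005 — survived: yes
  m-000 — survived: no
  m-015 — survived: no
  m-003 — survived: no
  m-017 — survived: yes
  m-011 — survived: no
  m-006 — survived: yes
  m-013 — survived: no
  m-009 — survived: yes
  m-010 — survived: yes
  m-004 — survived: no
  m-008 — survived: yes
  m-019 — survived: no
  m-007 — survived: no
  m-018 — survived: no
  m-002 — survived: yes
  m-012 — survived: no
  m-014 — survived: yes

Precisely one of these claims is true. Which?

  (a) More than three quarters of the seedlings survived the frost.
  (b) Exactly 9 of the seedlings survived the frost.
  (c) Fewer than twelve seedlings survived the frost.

(c)

|A| = 20, |A ∩ B| = 10, |A ∖ B| = 10.
(a) requires |A ∩ B| / |A| > 3/4: false.
(b) requires |A ∩ B| = 9: false.
(c) requires |A ∩ B| < 12: true.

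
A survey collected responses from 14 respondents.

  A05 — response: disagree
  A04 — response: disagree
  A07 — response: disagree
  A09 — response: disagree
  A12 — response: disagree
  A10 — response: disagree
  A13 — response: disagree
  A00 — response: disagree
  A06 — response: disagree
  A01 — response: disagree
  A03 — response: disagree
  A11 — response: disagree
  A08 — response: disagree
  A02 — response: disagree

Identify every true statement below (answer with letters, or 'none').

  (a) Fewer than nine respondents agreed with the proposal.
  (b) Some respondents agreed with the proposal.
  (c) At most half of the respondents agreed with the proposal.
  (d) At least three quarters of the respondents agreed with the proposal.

(a), (c)

|A| = 14, |A ∩ B| = 0, |A ∖ B| = 14.
(a) |A ∩ B| < 9: holds.
(b) A ∩ B ≠ ∅ (|A ∩ B| ≥ 1): fails.
(c) |A ∩ B| ≤ |A ∖ B|: holds.
(d) |A ∩ B| / |A| ≥ 3/4: fails.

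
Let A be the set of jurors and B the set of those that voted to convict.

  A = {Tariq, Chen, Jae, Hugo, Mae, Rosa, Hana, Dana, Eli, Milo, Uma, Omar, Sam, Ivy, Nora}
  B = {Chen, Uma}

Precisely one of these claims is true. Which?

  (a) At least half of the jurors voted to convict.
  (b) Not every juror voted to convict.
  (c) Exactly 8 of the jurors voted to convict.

|A| = 15, |A ∩ B| = 2, |A ∖ B| = 13.
(a) requires |A ∩ B| ≥ |A ∖ B|: false.
(b) requires A ⊄ B (|A ∖ B| ≥ 1): true.
(c) requires |A ∩ B| = 8: false.

(b)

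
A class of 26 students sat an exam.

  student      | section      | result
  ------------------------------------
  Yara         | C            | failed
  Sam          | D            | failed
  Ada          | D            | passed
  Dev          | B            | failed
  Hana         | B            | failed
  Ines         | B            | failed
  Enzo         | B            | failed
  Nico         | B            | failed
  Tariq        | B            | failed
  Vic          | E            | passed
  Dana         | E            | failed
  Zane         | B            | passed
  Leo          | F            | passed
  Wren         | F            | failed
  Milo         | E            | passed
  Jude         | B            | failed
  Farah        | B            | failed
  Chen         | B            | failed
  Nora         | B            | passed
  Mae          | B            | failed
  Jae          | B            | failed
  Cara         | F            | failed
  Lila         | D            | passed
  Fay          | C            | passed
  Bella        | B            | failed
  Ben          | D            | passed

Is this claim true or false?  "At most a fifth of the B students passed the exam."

True

'At most a fifth of the B students passed the exam' holds iff |A ∩ B| / |A| ≤ 1/5.
A (the restrictor) = {Dev, Hana, Ines, Enzo, Nico, Tariq, Zane, Jude, Farah, Chen, Nora, Mae, Jae, Bella}, |A| = 14.
A ∩ B = {Zane, Nora}, so |A ∩ B| = 2.
A ∖ B = {Dev, Hana, Ines, Enzo, Nico, Tariq, Jude, Farah, Chen, Mae, Jae, Bella}, so |A ∖ B| = 12.
|A ∩ B|/|A| = 2/14, so the statement is true.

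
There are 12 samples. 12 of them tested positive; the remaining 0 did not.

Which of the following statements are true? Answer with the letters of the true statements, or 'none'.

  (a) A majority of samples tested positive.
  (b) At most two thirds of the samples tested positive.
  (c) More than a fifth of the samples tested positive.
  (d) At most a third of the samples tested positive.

(a), (c)

|A| = 12, |A ∩ B| = 12, |A ∖ B| = 0.
(a) |A ∩ B| > |A ∖ B|: holds.
(b) |A ∩ B| / |A| ≤ 2/3: fails.
(c) |A ∩ B| / |A| > 1/5: holds.
(d) |A ∩ B| / |A| ≤ 1/3: fails.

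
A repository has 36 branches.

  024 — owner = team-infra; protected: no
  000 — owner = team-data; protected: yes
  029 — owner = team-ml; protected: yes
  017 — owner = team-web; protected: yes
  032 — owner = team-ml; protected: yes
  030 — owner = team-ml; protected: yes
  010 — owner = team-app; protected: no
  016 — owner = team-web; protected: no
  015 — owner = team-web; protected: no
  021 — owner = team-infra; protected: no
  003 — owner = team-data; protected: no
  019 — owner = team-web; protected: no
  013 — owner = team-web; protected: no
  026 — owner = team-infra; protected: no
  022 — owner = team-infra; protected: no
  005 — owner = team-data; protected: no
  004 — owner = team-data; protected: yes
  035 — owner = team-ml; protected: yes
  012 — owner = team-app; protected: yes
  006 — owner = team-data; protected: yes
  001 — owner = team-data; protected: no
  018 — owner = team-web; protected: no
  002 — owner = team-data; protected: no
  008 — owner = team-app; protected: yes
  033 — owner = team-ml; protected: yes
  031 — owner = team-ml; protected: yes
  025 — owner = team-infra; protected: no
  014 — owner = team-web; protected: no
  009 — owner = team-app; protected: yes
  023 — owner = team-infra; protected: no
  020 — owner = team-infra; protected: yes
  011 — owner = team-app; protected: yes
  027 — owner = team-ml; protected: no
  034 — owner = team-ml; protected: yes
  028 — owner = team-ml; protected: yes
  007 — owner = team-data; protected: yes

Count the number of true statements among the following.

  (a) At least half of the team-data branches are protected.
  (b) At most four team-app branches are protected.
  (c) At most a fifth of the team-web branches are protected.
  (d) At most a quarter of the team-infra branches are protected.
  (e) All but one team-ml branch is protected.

(a) team-data: |A| = 8, |A ∩ B| = 4; needs |A ∩ B| ≥ |A ∖ B| — true.
(b) team-app: |A| = 5, |A ∩ B| = 4; needs |A ∩ B| ≤ 4 — true.
(c) team-web: |A| = 7, |A ∩ B| = 1; needs |A ∩ B| / |A| ≤ 1/5 — true.
(d) team-infra: |A| = 7, |A ∩ B| = 1; needs |A ∩ B| / |A| ≤ 1/4 — true.
(e) team-ml: |A| = 9, |A ∩ B| = 8; needs |A ∖ B| = 1 — true.

5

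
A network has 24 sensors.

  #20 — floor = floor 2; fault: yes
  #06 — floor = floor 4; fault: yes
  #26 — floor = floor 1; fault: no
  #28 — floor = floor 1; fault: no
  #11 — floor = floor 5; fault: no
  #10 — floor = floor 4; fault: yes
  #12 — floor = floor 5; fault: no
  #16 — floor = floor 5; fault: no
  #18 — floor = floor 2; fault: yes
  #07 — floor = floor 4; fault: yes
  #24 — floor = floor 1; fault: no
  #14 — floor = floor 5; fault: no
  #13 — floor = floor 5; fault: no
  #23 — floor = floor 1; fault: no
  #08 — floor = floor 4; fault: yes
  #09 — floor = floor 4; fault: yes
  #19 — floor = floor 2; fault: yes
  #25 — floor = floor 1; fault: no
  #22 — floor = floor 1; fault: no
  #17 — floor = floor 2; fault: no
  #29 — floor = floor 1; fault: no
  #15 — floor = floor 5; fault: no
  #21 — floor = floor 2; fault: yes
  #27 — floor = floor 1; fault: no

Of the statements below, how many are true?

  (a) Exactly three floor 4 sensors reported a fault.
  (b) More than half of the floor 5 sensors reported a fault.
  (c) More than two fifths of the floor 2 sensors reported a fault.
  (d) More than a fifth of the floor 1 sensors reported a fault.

(a) floor 4: |A| = 5, |A ∩ B| = 5; needs |A ∩ B| = 3 — false.
(b) floor 5: |A| = 6, |A ∩ B| = 0; needs |A ∩ B| > |A ∖ B| — false.
(c) floor 2: |A| = 5, |A ∩ B| = 4; needs |A ∩ B| / |A| > 2/5 — true.
(d) floor 1: |A| = 8, |A ∩ B| = 0; needs |A ∩ B| / |A| > 1/5 — false.

1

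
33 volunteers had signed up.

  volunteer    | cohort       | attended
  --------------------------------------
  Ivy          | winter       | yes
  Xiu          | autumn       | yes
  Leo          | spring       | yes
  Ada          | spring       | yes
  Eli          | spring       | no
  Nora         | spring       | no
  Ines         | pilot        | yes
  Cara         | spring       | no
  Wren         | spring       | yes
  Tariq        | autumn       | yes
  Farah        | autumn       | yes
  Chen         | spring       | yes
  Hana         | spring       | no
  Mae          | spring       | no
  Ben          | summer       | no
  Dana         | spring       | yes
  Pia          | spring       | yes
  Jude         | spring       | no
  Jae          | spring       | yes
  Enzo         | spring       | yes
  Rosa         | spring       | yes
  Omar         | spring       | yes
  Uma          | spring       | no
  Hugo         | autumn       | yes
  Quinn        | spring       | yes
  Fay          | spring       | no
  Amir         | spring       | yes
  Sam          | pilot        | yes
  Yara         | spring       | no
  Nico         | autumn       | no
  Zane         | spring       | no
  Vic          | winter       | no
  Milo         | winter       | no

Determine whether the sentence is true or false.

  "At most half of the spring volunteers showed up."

False

'At most half of the spring volunteers showed up' holds iff |A ∩ B| ≤ |A ∖ B|.
|A| = 22, |A ∩ B| = 12, |A ∖ B| = 10.
12 > 10, so the statement is false.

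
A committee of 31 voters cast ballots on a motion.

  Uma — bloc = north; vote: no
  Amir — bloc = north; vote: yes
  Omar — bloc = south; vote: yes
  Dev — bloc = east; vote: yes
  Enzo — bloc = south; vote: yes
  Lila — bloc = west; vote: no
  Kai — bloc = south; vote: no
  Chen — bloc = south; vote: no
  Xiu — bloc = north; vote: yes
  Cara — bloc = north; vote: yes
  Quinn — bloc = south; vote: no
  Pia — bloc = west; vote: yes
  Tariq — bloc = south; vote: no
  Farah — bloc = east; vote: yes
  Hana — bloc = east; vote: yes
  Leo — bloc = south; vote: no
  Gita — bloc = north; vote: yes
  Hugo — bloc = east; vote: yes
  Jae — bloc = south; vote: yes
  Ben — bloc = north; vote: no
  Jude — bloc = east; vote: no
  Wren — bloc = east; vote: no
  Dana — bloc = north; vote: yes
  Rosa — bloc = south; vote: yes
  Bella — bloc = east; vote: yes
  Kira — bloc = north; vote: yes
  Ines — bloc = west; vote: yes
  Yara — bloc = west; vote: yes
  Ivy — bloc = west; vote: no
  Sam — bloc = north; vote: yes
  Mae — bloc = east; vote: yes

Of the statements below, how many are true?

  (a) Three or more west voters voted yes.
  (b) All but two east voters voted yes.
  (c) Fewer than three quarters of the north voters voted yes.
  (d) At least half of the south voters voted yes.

2

(a) west: |A| = 5, |A ∩ B| = 3; needs |A ∩ B| ≥ 3 — true.
(b) east: |A| = 8, |A ∩ B| = 6; needs |A ∖ B| = 2 — true.
(c) north: |A| = 9, |A ∩ B| = 7; needs |A ∩ B| / |A| < 3/4 — false.
(d) south: |A| = 9, |A ∩ B| = 4; needs |A ∩ B| ≥ |A ∖ B| — false.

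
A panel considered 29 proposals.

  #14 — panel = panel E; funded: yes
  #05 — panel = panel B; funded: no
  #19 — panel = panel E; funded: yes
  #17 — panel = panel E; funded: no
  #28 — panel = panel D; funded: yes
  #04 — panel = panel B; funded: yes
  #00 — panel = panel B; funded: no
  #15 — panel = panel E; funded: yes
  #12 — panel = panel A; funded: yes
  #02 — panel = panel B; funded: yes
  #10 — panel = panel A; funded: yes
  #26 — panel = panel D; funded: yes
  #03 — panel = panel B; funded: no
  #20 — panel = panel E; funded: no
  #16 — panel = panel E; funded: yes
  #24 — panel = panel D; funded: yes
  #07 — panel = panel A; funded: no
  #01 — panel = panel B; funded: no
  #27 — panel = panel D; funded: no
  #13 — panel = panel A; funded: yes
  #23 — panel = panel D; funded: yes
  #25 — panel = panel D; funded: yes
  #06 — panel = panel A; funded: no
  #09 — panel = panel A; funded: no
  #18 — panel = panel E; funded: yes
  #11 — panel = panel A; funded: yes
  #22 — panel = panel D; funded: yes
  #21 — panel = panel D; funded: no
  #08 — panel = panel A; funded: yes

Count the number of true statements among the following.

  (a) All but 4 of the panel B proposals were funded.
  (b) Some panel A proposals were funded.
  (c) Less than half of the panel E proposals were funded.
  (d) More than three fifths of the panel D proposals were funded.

3

(a) panel B: |A| = 6, |A ∩ B| = 2; needs |A ∖ B| = 4 — true.
(b) panel A: |A| = 8, |A ∩ B| = 5; needs A ∩ B ≠ ∅ (|A ∩ B| ≥ 1) — true.
(c) panel E: |A| = 7, |A ∩ B| = 5; needs |A ∩ B| < |A ∖ B| — false.
(d) panel D: |A| = 8, |A ∩ B| = 6; needs |A ∩ B| / |A| > 3/5 — true.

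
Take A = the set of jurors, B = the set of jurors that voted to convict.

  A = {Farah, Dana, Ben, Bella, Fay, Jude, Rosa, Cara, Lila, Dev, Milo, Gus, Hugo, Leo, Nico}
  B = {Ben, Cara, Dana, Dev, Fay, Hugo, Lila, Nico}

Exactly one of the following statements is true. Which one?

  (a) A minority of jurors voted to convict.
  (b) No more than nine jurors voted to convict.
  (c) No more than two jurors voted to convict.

|A| = 15, |A ∩ B| = 8, |A ∖ B| = 7.
(a) requires |A ∩ B| < |A ∖ B|: false.
(b) requires |A ∩ B| ≤ 9: true.
(c) requires |A ∩ B| ≤ 2: false.

(b)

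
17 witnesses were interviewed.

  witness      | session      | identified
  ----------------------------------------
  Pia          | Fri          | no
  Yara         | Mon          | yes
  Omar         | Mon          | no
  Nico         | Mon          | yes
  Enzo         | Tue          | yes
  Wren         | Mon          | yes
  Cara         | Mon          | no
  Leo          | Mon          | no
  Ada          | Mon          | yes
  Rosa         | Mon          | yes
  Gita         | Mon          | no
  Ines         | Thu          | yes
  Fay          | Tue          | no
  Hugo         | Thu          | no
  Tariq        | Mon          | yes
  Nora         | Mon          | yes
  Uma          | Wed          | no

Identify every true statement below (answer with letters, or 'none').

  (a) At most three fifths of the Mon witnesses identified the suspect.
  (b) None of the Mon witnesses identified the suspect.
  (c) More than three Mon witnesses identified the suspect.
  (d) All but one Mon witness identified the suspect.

|A| = 11, |A ∩ B| = 7, |A ∖ B| = 4.
(a) |A ∩ B| / |A| ≤ 3/5: fails.
(b) A ∩ B = ∅ (|A ∩ B| = 0): fails.
(c) |A ∩ B| > 3: holds.
(d) |A ∖ B| = 1: fails.

(c)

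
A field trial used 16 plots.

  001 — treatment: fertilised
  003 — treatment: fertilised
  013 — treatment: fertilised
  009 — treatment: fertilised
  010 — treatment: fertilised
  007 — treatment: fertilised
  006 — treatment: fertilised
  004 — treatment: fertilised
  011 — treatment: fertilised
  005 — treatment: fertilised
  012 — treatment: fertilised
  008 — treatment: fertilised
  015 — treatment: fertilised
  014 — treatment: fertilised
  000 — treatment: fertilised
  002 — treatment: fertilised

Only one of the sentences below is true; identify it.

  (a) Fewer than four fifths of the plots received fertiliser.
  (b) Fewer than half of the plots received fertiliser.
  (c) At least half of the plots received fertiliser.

|A| = 16, |A ∩ B| = 16, |A ∖ B| = 0.
(a) requires |A ∩ B| / |A| < 4/5: false.
(b) requires |A ∩ B| < |A ∖ B|: false.
(c) requires |A ∩ B| ≥ |A ∖ B|: true.

(c)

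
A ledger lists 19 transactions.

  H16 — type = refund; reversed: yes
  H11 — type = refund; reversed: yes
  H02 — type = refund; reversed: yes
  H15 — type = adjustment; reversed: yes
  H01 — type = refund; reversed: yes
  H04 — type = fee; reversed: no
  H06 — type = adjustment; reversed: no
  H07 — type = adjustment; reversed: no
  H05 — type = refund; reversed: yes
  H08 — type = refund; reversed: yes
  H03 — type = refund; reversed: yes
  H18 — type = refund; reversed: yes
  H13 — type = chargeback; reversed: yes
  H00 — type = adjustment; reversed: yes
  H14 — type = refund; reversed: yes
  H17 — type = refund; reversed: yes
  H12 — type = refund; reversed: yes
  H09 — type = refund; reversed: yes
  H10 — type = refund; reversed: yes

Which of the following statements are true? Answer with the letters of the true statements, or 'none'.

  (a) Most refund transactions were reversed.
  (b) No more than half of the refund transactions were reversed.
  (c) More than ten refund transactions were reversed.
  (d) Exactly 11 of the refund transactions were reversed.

(a), (c)

|A| = 13, |A ∩ B| = 13, |A ∖ B| = 0.
(a) |A ∩ B| > |A ∖ B|: holds.
(b) |A ∩ B| ≤ |A ∖ B|: fails.
(c) |A ∩ B| > 10: holds.
(d) |A ∩ B| = 11: fails.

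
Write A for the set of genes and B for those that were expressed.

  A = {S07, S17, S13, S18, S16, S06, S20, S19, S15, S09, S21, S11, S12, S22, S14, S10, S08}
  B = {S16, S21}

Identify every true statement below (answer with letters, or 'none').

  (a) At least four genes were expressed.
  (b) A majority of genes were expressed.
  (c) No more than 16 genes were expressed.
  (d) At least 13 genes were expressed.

(c)

|A| = 17, |A ∩ B| = 2, |A ∖ B| = 15.
(a) |A ∩ B| ≥ 4: fails.
(b) |A ∩ B| > |A ∖ B|: fails.
(c) |A ∩ B| ≤ 16: holds.
(d) |A ∩ B| ≥ 13: fails.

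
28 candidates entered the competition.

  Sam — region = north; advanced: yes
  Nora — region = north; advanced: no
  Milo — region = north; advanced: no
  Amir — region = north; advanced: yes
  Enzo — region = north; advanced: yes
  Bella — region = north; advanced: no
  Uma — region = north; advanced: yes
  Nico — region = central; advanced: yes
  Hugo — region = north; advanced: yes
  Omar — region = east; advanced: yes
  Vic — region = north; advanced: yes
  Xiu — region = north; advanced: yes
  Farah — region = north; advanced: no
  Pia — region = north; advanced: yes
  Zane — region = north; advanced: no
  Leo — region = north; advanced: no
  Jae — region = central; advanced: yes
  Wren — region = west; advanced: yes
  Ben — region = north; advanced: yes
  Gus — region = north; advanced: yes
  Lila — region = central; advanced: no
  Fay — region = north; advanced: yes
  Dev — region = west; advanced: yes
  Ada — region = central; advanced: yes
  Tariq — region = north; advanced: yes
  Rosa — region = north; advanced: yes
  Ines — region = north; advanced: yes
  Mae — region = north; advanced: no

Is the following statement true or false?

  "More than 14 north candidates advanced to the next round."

Truth condition: |A ∩ B| > 14.
|A| = 21, |A ∩ B| = 14, |A ∖ B| = 7.
|A ∩ B| = 14, so the statement is false.

False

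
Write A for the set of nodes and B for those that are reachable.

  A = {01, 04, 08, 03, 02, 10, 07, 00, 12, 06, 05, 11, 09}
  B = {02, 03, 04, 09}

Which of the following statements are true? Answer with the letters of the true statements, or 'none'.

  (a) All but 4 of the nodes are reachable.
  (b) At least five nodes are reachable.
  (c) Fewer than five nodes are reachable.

(c)

|A| = 13, |A ∩ B| = 4, |A ∖ B| = 9.
(a) |A ∖ B| = 4: fails.
(b) |A ∩ B| ≥ 5: fails.
(c) |A ∩ B| < 5: holds.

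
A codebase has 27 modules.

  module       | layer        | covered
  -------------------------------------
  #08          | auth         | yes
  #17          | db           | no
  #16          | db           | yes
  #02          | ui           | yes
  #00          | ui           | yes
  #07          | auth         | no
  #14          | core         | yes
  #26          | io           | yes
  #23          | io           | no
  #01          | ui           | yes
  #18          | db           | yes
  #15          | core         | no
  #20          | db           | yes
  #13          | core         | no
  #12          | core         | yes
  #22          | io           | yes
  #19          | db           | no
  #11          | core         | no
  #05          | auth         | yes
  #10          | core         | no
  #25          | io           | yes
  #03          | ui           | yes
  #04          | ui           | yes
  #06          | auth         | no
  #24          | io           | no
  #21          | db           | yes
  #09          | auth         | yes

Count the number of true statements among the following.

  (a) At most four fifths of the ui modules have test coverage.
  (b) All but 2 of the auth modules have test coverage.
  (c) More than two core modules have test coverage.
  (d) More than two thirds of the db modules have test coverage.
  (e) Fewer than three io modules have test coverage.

1

(a) ui: |A| = 5, |A ∩ B| = 5; needs |A ∩ B| / |A| ≤ 4/5 — false.
(b) auth: |A| = 5, |A ∩ B| = 3; needs |A ∖ B| = 2 — true.
(c) core: |A| = 6, |A ∩ B| = 2; needs |A ∩ B| > 2 — false.
(d) db: |A| = 6, |A ∩ B| = 4; needs |A ∩ B| / |A| > 2/3 — false.
(e) io: |A| = 5, |A ∩ B| = 3; needs |A ∩ B| < 3 — false.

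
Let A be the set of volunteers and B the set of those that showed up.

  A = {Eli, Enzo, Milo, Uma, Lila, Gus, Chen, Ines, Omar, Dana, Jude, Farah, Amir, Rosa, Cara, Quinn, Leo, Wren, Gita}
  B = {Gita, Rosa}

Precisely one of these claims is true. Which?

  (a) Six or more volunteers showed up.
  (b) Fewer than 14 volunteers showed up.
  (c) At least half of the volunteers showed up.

(b)

|A| = 19, |A ∩ B| = 2, |A ∖ B| = 17.
(a) requires |A ∩ B| ≥ 6: false.
(b) requires |A ∩ B| < 14: true.
(c) requires |A ∩ B| ≥ |A ∖ B|: false.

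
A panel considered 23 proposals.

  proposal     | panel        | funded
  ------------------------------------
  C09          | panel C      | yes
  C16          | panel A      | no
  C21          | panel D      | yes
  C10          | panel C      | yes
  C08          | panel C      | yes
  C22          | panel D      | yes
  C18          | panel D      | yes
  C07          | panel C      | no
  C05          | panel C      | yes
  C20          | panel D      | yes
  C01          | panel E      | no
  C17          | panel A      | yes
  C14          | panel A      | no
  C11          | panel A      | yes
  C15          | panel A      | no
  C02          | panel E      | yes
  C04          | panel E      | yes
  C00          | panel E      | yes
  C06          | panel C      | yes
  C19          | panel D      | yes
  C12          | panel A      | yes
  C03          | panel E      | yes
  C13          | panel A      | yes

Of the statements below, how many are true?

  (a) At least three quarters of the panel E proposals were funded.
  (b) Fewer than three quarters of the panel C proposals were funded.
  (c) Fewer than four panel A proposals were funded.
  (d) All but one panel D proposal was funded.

(a) panel E: |A| = 5, |A ∩ B| = 4; needs |A ∩ B| / |A| ≥ 3/4 — true.
(b) panel C: |A| = 6, |A ∩ B| = 5; needs |A ∩ B| / |A| < 3/4 — false.
(c) panel A: |A| = 7, |A ∩ B| = 4; needs |A ∩ B| < 4 — false.
(d) panel D: |A| = 5, |A ∩ B| = 5; needs |A ∖ B| = 1 — false.

1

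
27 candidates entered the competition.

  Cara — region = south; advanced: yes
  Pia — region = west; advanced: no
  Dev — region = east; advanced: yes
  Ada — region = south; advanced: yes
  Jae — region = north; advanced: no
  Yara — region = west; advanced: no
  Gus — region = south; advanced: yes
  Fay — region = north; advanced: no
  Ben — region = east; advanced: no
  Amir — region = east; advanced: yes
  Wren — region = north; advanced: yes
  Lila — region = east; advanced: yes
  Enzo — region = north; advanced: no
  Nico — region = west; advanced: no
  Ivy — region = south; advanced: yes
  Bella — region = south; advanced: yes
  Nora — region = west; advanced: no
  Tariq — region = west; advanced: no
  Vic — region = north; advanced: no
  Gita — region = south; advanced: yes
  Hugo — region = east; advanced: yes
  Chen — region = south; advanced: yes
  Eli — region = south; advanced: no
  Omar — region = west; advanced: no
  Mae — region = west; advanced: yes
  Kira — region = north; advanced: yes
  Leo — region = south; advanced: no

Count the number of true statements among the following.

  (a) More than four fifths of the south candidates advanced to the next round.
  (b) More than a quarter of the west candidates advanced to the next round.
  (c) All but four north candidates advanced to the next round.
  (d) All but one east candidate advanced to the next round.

(a) south: |A| = 9, |A ∩ B| = 7; needs |A ∩ B| / |A| > 4/5 — false.
(b) west: |A| = 7, |A ∩ B| = 1; needs |A ∩ B| / |A| > 1/4 — false.
(c) north: |A| = 6, |A ∩ B| = 2; needs |A ∖ B| = 4 — true.
(d) east: |A| = 5, |A ∩ B| = 4; needs |A ∖ B| = 1 — true.

2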